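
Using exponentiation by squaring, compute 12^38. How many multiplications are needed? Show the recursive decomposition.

Computing 12^38 by squaring (build up from 12^1; each line after the first costs one multiplication):

12^1 = 12
12^2 = (12^1)^2 = 12^2 = 144
12^4 = (12^2)^2 = 144^2 = 20736
12^8 = (12^4)^2 = 20736^2 = 429981696
12^9 = 12 * 12^8 = 12 * 429981696 = 5159780352
12^18 = (12^9)^2 = 5159780352^2 = 26623333280885243904
12^19 = 12 * 12^18 = 12 * 26623333280885243904 = 319479999370622926848
12^38 = (12^19)^2 = 319479999370622926848^2 = 102067469997853225734913580209377959215104

Result: 102067469997853225734913580209377959215104
Multiplications needed: 7 (7 lines after 12^1)

12^38 = 102067469997853225734913580209377959215104. Using exponentiation by squaring, this requires 7 multiplications. The key idea: if the exponent is even, square the half-power; if odd, multiply by the base once.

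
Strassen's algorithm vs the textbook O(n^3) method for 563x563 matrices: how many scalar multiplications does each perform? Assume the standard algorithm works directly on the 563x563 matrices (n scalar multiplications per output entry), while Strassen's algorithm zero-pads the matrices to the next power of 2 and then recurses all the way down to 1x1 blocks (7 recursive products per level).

Matrix multiplication for 563x563 matrices:

Strassen's algorithm requires power-of-2 dimensions. Pad 563x563 to 1024x1024 (next power of 2).

Standard algorithm: 563^3 = 178453547 multiplications
Strassen's algorithm: 7^(log2(1024)) = 7^10 = 282475249 multiplications
Difference: 178453547 - 282475249 = -104021702 (Strassen uses MORE here due to padding overhead — for small or just-over-power-of-2 n, padding can outweigh the per-level savings)

Standard: 178453547 multiplications (563^3). Strassen: 282475249 multiplications (7^10, after padding to 1024x1024). Strassen reduces 8 recursive multiplications to 7 at each level.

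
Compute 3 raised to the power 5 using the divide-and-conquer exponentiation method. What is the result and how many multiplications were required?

Computing 3^5 by squaring (build up from 3^1; each line after the first costs one multiplication):

3^1 = 3
3^2 = (3^1)^2 = 3^2 = 9
3^4 = (3^2)^2 = 9^2 = 81
3^5 = 3 * 3^4 = 3 * 81 = 243

Result: 243
Multiplications needed: 3 (3 lines after 3^1)

3^5 = 243. Using exponentiation by squaring, this requires 3 multiplications. The key idea: if the exponent is even, square the half-power; if odd, multiply by the base once.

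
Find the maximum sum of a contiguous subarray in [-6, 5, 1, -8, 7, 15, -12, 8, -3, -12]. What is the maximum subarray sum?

Using Kadane's algorithm on [-6, 5, 1, -8, 7, 15, -12, 8, -3, -12]:

Scanning through the array:
Position 1 (value 5): max_ending_here = 5, max_so_far = 5
Position 2 (value 1): max_ending_here = 6, max_so_far = 6
Position 3 (value -8): max_ending_here = -2, max_so_far = 6
Position 4 (value 7): max_ending_here = 7, max_so_far = 7
Position 5 (value 15): max_ending_here = 22, max_so_far = 22
Position 6 (value -12): max_ending_here = 10, max_so_far = 22
Position 7 (value 8): max_ending_here = 18, max_so_far = 22
Position 8 (value -3): max_ending_here = 15, max_so_far = 22
Position 9 (value -12): max_ending_here = 3, max_so_far = 22

Maximum subarray: [7, 15]
Maximum sum: 22

The maximum subarray is [7, 15] with sum 22. This subarray runs from index 4 to index 5.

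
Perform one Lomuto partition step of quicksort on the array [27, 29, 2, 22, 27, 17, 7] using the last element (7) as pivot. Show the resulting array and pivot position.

Lomuto partition with pivot = 7:

Initial array: [27, 29, 2, 22, 27, 17, 7]

arr[0]=27 > 7: no swap
arr[1]=29 > 7: no swap
arr[2]=2 <= 7: swap with position 0, array becomes [2, 29, 27, 22, 27, 17, 7]
arr[3]=22 > 7: no swap
arr[4]=27 > 7: no swap
arr[5]=17 > 7: no swap

Place pivot at position 1: [2, 7, 27, 22, 27, 17, 29]
Pivot position: 1

After partitioning with pivot 7, the array becomes [2, 7, 27, 22, 27, 17, 29]. The pivot is placed at index 1. All elements to the left of the pivot are <= 7, and all elements to the right are > 7.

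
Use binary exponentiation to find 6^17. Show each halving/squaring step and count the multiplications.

Computing 6^17 by squaring (build up from 6^1; each line after the first costs one multiplication):

6^1 = 6
6^2 = (6^1)^2 = 6^2 = 36
6^4 = (6^2)^2 = 36^2 = 1296
6^8 = (6^4)^2 = 1296^2 = 1679616
6^16 = (6^8)^2 = 1679616^2 = 2821109907456
6^17 = 6 * 6^16 = 6 * 2821109907456 = 16926659444736

Result: 16926659444736
Multiplications needed: 5 (5 lines after 6^1)

6^17 = 16926659444736. Using exponentiation by squaring, this requires 5 multiplications. The key idea: if the exponent is even, square the half-power; if odd, multiply by the base once.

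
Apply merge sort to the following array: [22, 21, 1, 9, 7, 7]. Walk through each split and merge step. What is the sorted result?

Merge sort trace:

Split: [22, 21, 1, 9, 7, 7] -> [22, 21, 1] and [9, 7, 7]
  Split: [22, 21, 1] -> [22] and [21, 1]
    Split: [21, 1] -> [21] and [1]
    Merge: [21] + [1] -> [1, 21]
  Merge: [22] + [1, 21] -> [1, 21, 22]
  Split: [9, 7, 7] -> [9] and [7, 7]
    Split: [7, 7] -> [7] and [7]
    Merge: [7] + [7] -> [7, 7]
  Merge: [9] + [7, 7] -> [7, 7, 9]
Merge: [1, 21, 22] + [7, 7, 9] -> [1, 7, 7, 9, 21, 22]

Final sorted array: [1, 7, 7, 9, 21, 22]

The merge sort proceeds by recursively splitting the array and merging sorted halves.
After all merges, the sorted array is [1, 7, 7, 9, 21, 22].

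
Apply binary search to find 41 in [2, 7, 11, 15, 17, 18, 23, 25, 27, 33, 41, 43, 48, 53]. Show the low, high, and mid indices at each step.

Binary search for 41 in [2, 7, 11, 15, 17, 18, 23, 25, 27, 33, 41, 43, 48, 53]:

lo=0, hi=13, mid=6, arr[mid]=23 -> 23 < 41, search right half
lo=7, hi=13, mid=10, arr[mid]=41 -> Found target at index 10!

Binary search finds 41 at index 10 after 2 comparisons. The search repeatedly halves the search space by comparing with the middle element.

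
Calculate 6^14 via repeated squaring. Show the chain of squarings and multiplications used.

Computing 6^14 by squaring (build up from 6^1; each line after the first costs one multiplication):

6^1 = 6
6^2 = (6^1)^2 = 6^2 = 36
6^3 = 6 * 6^2 = 6 * 36 = 216
6^6 = (6^3)^2 = 216^2 = 46656
6^7 = 6 * 6^6 = 6 * 46656 = 279936
6^14 = (6^7)^2 = 279936^2 = 78364164096

Result: 78364164096
Multiplications needed: 5 (5 lines after 6^1)

6^14 = 78364164096. Using exponentiation by squaring, this requires 5 multiplications. The key idea: if the exponent is even, square the half-power; if odd, multiply by the base once.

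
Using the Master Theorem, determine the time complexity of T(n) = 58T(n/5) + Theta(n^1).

Master Theorem for T(n) = 58T(n/5) + O(n^1):

a = 58, b = 5, c = 1
log_b(a) = log_5(58) = 2.5229

Case 1: c = 1 < log_5(58) = 2.5229
T(n) = O(n^(log_5 58))

For T(n) = 58T(n/5) + O(n^1): log_5(58) = 2.5229. This is Case 1 of the Master Theorem (c < log_b(a), work dominated by leaves), giving O(n^(log_5 58)).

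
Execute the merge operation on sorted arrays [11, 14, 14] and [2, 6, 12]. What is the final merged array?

Merging process:

Compare 11 vs 2: take 2 from right. Merged: [2]
Compare 11 vs 6: take 6 from right. Merged: [2, 6]
Compare 11 vs 12: take 11 from left. Merged: [2, 6, 11]
Compare 14 vs 12: take 12 from right. Merged: [2, 6, 11, 12]
Append remaining from left: [14, 14]. Merged: [2, 6, 11, 12, 14, 14]

Final merged array: [2, 6, 11, 12, 14, 14]
Total comparisons: 4

The merged array is [2, 6, 11, 12, 14, 14], requiring 4 comparisons. The merge step runs in O(n) time where n is the total number of elements.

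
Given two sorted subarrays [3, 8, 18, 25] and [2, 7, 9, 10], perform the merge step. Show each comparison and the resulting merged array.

Merging process:

Compare 3 vs 2: take 2 from right. Merged: [2]
Compare 3 vs 7: take 3 from left. Merged: [2, 3]
Compare 8 vs 7: take 7 from right. Merged: [2, 3, 7]
Compare 8 vs 9: take 8 from left. Merged: [2, 3, 7, 8]
Compare 18 vs 9: take 9 from right. Merged: [2, 3, 7, 8, 9]
Compare 18 vs 10: take 10 from right. Merged: [2, 3, 7, 8, 9, 10]
Append remaining from left: [18, 25]. Merged: [2, 3, 7, 8, 9, 10, 18, 25]

Final merged array: [2, 3, 7, 8, 9, 10, 18, 25]
Total comparisons: 6

The merged array is [2, 3, 7, 8, 9, 10, 18, 25], requiring 6 comparisons. The merge step runs in O(n) time where n is the total number of elements.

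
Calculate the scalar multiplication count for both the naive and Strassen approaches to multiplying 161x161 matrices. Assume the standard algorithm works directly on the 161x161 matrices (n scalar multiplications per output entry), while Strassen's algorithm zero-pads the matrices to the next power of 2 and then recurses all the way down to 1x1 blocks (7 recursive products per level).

Matrix multiplication for 161x161 matrices:

Strassen's algorithm requires power-of-2 dimensions. Pad 161x161 to 256x256 (next power of 2).

Standard algorithm: 161^3 = 4173281 multiplications
Strassen's algorithm: 7^(log2(256)) = 7^8 = 5764801 multiplications
Difference: 4173281 - 5764801 = -1591520 (Strassen uses MORE here due to padding overhead — for small or just-over-power-of-2 n, padding can outweigh the per-level savings)

Standard: 4173281 multiplications (161^3). Strassen: 5764801 multiplications (7^8, after padding to 256x256). Strassen reduces 8 recursive multiplications to 7 at each level.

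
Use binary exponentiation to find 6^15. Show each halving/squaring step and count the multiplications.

Computing 6^15 by squaring (build up from 6^1; each line after the first costs one multiplication):

6^1 = 6
6^2 = (6^1)^2 = 6^2 = 36
6^3 = 6 * 6^2 = 6 * 36 = 216
6^6 = (6^3)^2 = 216^2 = 46656
6^7 = 6 * 6^6 = 6 * 46656 = 279936
6^14 = (6^7)^2 = 279936^2 = 78364164096
6^15 = 6 * 6^14 = 6 * 78364164096 = 470184984576

Result: 470184984576
Multiplications needed: 6 (6 lines after 6^1)

6^15 = 470184984576. Using exponentiation by squaring, this requires 6 multiplications. The key idea: if the exponent is even, square the half-power; if odd, multiply by the base once.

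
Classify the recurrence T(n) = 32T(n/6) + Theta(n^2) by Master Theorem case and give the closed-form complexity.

Master Theorem for T(n) = 32T(n/6) + O(n^2):

a = 32, b = 6, c = 2
log_b(a) = log_6(32) = 1.9343

Case 3: c = 2 > log_6(32) = 1.9343
T(n) = O(n^2) = O(n^2)

For T(n) = 32T(n/6) + O(n^2): log_6(32) = 1.9343. This is Case 3 of the Master Theorem (c > log_b(a), work dominated by root), giving O(n^2).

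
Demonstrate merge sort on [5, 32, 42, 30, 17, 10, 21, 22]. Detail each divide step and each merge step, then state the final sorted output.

Merge sort trace:

Split: [5, 32, 42, 30, 17, 10, 21, 22] -> [5, 32, 42, 30] and [17, 10, 21, 22]
  Split: [5, 32, 42, 30] -> [5, 32] and [42, 30]
    Split: [5, 32] -> [5] and [32]
    Merge: [5] + [32] -> [5, 32]
    Split: [42, 30] -> [42] and [30]
    Merge: [42] + [30] -> [30, 42]
  Merge: [5, 32] + [30, 42] -> [5, 30, 32, 42]
  Split: [17, 10, 21, 22] -> [17, 10] and [21, 22]
    Split: [17, 10] -> [17] and [10]
    Merge: [17] + [10] -> [10, 17]
    Split: [21, 22] -> [21] and [22]
    Merge: [21] + [22] -> [21, 22]
  Merge: [10, 17] + [21, 22] -> [10, 17, 21, 22]
Merge: [5, 30, 32, 42] + [10, 17, 21, 22] -> [5, 10, 17, 21, 22, 30, 32, 42]

Final sorted array: [5, 10, 17, 21, 22, 30, 32, 42]

The merge sort proceeds by recursively splitting the array and merging sorted halves.
After all merges, the sorted array is [5, 10, 17, 21, 22, 30, 32, 42].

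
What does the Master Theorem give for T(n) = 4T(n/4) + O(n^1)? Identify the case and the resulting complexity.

Master Theorem for T(n) = 4T(n/4) + O(n^1):

a = 4, b = 4, c = 1
log_b(a) = log_4(4) = 1.0000

Case 2: c = 1 = log_4(4) = 1.0000
T(n) = O(n^1 log n) = O(n log n)

For T(n) = 4T(n/4) + O(n^1): log_4(4) = 1.0000. This is Case 2 of the Master Theorem (c = log_b(a), equal work at all levels), giving O(n log n).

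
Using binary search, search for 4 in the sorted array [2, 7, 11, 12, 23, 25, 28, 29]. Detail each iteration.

Binary search for 4 in [2, 7, 11, 12, 23, 25, 28, 29]:

lo=0, hi=7, mid=3, arr[mid]=12 -> 12 > 4, search left half
lo=0, hi=2, mid=1, arr[mid]=7 -> 7 > 4, search left half
lo=0, hi=0, mid=0, arr[mid]=2 -> 2 < 4, search right half
lo=1 > hi=0, target 4 not found

Binary search determines that 4 is not in the array after 3 comparisons. The search space was exhausted without finding the target.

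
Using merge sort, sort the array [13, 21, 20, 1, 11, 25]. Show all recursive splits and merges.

Merge sort trace:

Split: [13, 21, 20, 1, 11, 25] -> [13, 21, 20] and [1, 11, 25]
  Split: [13, 21, 20] -> [13] and [21, 20]
    Split: [21, 20] -> [21] and [20]
    Merge: [21] + [20] -> [20, 21]
  Merge: [13] + [20, 21] -> [13, 20, 21]
  Split: [1, 11, 25] -> [1] and [11, 25]
    Split: [11, 25] -> [11] and [25]
    Merge: [11] + [25] -> [11, 25]
  Merge: [1] + [11, 25] -> [1, 11, 25]
Merge: [13, 20, 21] + [1, 11, 25] -> [1, 11, 13, 20, 21, 25]

Final sorted array: [1, 11, 13, 20, 21, 25]

The merge sort proceeds by recursively splitting the array and merging sorted halves.
After all merges, the sorted array is [1, 11, 13, 20, 21, 25].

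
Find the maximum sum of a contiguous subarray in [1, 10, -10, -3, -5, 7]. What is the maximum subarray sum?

Using Kadane's algorithm on [1, 10, -10, -3, -5, 7]:

Scanning through the array:
Position 1 (value 10): max_ending_here = 11, max_so_far = 11
Position 2 (value -10): max_ending_here = 1, max_so_far = 11
Position 3 (value -3): max_ending_here = -2, max_so_far = 11
Position 4 (value -5): max_ending_here = -5, max_so_far = 11
Position 5 (value 7): max_ending_here = 7, max_so_far = 11

Maximum subarray: [1, 10]
Maximum sum: 11

The maximum subarray is [1, 10] with sum 11. This subarray runs from index 0 to index 1.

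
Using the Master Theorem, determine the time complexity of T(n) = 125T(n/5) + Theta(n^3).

Master Theorem for T(n) = 125T(n/5) + O(n^3):

a = 125, b = 5, c = 3
log_b(a) = log_5(125) = 3.0000

Case 2: c = 3 = log_5(125) = 3.0000
T(n) = O(n^3 log n) = O(n^3 log n)

For T(n) = 125T(n/5) + O(n^3): log_5(125) = 3.0000. This is Case 2 of the Master Theorem (c = log_b(a), equal work at all levels), giving O(n^3 log n).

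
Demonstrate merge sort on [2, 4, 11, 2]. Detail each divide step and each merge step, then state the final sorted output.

Merge sort trace:

Split: [2, 4, 11, 2] -> [2, 4] and [11, 2]
  Split: [2, 4] -> [2] and [4]
  Merge: [2] + [4] -> [2, 4]
  Split: [11, 2] -> [11] and [2]
  Merge: [11] + [2] -> [2, 11]
Merge: [2, 4] + [2, 11] -> [2, 2, 4, 11]

Final sorted array: [2, 2, 4, 11]

The merge sort proceeds by recursively splitting the array and merging sorted halves.
After all merges, the sorted array is [2, 2, 4, 11].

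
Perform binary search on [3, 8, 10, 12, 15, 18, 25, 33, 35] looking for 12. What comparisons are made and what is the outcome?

Binary search for 12 in [3, 8, 10, 12, 15, 18, 25, 33, 35]:

lo=0, hi=8, mid=4, arr[mid]=15 -> 15 > 12, search left half
lo=0, hi=3, mid=1, arr[mid]=8 -> 8 < 12, search right half
lo=2, hi=3, mid=2, arr[mid]=10 -> 10 < 12, search right half
lo=3, hi=3, mid=3, arr[mid]=12 -> Found target at index 3!

Binary search finds 12 at index 3 after 4 comparisons. The search repeatedly halves the search space by comparing with the middle element.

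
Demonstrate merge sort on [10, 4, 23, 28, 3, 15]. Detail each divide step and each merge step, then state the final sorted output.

Merge sort trace:

Split: [10, 4, 23, 28, 3, 15] -> [10, 4, 23] and [28, 3, 15]
  Split: [10, 4, 23] -> [10] and [4, 23]
    Split: [4, 23] -> [4] and [23]
    Merge: [4] + [23] -> [4, 23]
  Merge: [10] + [4, 23] -> [4, 10, 23]
  Split: [28, 3, 15] -> [28] and [3, 15]
    Split: [3, 15] -> [3] and [15]
    Merge: [3] + [15] -> [3, 15]
  Merge: [28] + [3, 15] -> [3, 15, 28]
Merge: [4, 10, 23] + [3, 15, 28] -> [3, 4, 10, 15, 23, 28]

Final sorted array: [3, 4, 10, 15, 23, 28]

The merge sort proceeds by recursively splitting the array and merging sorted halves.
After all merges, the sorted array is [3, 4, 10, 15, 23, 28].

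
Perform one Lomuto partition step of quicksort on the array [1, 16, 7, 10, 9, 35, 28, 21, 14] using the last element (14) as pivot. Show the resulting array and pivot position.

Lomuto partition with pivot = 14:

Initial array: [1, 16, 7, 10, 9, 35, 28, 21, 14]

arr[0]=1 <= 14: swap with position 0, array becomes [1, 16, 7, 10, 9, 35, 28, 21, 14]
arr[1]=16 > 14: no swap
arr[2]=7 <= 14: swap with position 1, array becomes [1, 7, 16, 10, 9, 35, 28, 21, 14]
arr[3]=10 <= 14: swap with position 2, array becomes [1, 7, 10, 16, 9, 35, 28, 21, 14]
arr[4]=9 <= 14: swap with position 3, array becomes [1, 7, 10, 9, 16, 35, 28, 21, 14]
arr[5]=35 > 14: no swap
arr[6]=28 > 14: no swap
arr[7]=21 > 14: no swap

Place pivot at position 4: [1, 7, 10, 9, 14, 35, 28, 21, 16]
Pivot position: 4

After partitioning with pivot 14, the array becomes [1, 7, 10, 9, 14, 35, 28, 21, 16]. The pivot is placed at index 4. All elements to the left of the pivot are <= 14, and all elements to the right are > 14.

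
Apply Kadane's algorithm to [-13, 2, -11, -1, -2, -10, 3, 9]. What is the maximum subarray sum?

Using Kadane's algorithm on [-13, 2, -11, -1, -2, -10, 3, 9]:

Scanning through the array:
Position 1 (value 2): max_ending_here = 2, max_so_far = 2
Position 2 (value -11): max_ending_here = -9, max_so_far = 2
Position 3 (value -1): max_ending_here = -1, max_so_far = 2
Position 4 (value -2): max_ending_here = -2, max_so_far = 2
Position 5 (value -10): max_ending_here = -10, max_so_far = 2
Position 6 (value 3): max_ending_here = 3, max_so_far = 3
Position 7 (value 9): max_ending_here = 12, max_so_far = 12

Maximum subarray: [3, 9]
Maximum sum: 12

The maximum subarray is [3, 9] with sum 12. This subarray runs from index 6 to index 7.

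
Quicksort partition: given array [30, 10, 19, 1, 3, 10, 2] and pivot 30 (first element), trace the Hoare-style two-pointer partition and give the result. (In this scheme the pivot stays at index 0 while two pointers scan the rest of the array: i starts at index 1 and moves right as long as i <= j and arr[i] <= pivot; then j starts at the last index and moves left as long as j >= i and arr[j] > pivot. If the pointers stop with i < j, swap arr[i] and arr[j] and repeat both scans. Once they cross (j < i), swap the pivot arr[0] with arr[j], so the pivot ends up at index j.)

Hoare-style two-pointer partition with pivot = 30:

Initial array: [30, 10, 19, 1, 3, 10, 2]

Pointers start at i = 1, j = 6.
i ends at 7, j ends at 6: the pointers have crossed (j < i), so scanning stops.

Swap pivot arr[0] with arr[6] to place pivot at position 6: [2, 10, 19, 1, 3, 10, 30]
Pivot position: 6

After partitioning with pivot 30, the array becomes [2, 10, 19, 1, 3, 10, 30]. The pivot is placed at index 6. All elements to the left of the pivot are <= 30, and all elements to the right are > 30.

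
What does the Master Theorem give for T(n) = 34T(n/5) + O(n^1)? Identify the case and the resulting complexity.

Master Theorem for T(n) = 34T(n/5) + O(n^1):

a = 34, b = 5, c = 1
log_b(a) = log_5(34) = 2.1911

Case 1: c = 1 < log_5(34) = 2.1911
T(n) = O(n^(log_5 34))

For T(n) = 34T(n/5) + O(n^1): log_5(34) = 2.1911. This is Case 1 of the Master Theorem (c < log_b(a), work dominated by leaves), giving O(n^(log_5 34)).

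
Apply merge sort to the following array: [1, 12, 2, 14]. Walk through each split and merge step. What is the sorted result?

Merge sort trace:

Split: [1, 12, 2, 14] -> [1, 12] and [2, 14]
  Split: [1, 12] -> [1] and [12]
  Merge: [1] + [12] -> [1, 12]
  Split: [2, 14] -> [2] and [14]
  Merge: [2] + [14] -> [2, 14]
Merge: [1, 12] + [2, 14] -> [1, 2, 12, 14]

Final sorted array: [1, 2, 12, 14]

The merge sort proceeds by recursively splitting the array and merging sorted halves.
After all merges, the sorted array is [1, 2, 12, 14].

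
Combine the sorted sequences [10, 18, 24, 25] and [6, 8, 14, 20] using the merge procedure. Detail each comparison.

Merging process:

Compare 10 vs 6: take 6 from right. Merged: [6]
Compare 10 vs 8: take 8 from right. Merged: [6, 8]
Compare 10 vs 14: take 10 from left. Merged: [6, 8, 10]
Compare 18 vs 14: take 14 from right. Merged: [6, 8, 10, 14]
Compare 18 vs 20: take 18 from left. Merged: [6, 8, 10, 14, 18]
Compare 24 vs 20: take 20 from right. Merged: [6, 8, 10, 14, 18, 20]
Append remaining from left: [24, 25]. Merged: [6, 8, 10, 14, 18, 20, 24, 25]

Final merged array: [6, 8, 10, 14, 18, 20, 24, 25]
Total comparisons: 6

The merged array is [6, 8, 10, 14, 18, 20, 24, 25], requiring 6 comparisons. The merge step runs in O(n) time where n is the total number of elements.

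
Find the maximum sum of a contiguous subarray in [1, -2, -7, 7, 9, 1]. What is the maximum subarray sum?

Using Kadane's algorithm on [1, -2, -7, 7, 9, 1]:

Scanning through the array:
Position 1 (value -2): max_ending_here = -1, max_so_far = 1
Position 2 (value -7): max_ending_here = -7, max_so_far = 1
Position 3 (value 7): max_ending_here = 7, max_so_far = 7
Position 4 (value 9): max_ending_here = 16, max_so_far = 16
Position 5 (value 1): max_ending_here = 17, max_so_far = 17

Maximum subarray: [7, 9, 1]
Maximum sum: 17

The maximum subarray is [7, 9, 1] with sum 17. This subarray runs from index 3 to index 5.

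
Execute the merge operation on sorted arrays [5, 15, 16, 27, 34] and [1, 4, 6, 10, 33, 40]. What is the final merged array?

Merging process:

Compare 5 vs 1: take 1 from right. Merged: [1]
Compare 5 vs 4: take 4 from right. Merged: [1, 4]
Compare 5 vs 6: take 5 from left. Merged: [1, 4, 5]
Compare 15 vs 6: take 6 from right. Merged: [1, 4, 5, 6]
Compare 15 vs 10: take 10 from right. Merged: [1, 4, 5, 6, 10]
Compare 15 vs 33: take 15 from left. Merged: [1, 4, 5, 6, 10, 15]
Compare 16 vs 33: take 16 from left. Merged: [1, 4, 5, 6, 10, 15, 16]
Compare 27 vs 33: take 27 from left. Merged: [1, 4, 5, 6, 10, 15, 16, 27]
Compare 34 vs 33: take 33 from right. Merged: [1, 4, 5, 6, 10, 15, 16, 27, 33]
Compare 34 vs 40: take 34 from left. Merged: [1, 4, 5, 6, 10, 15, 16, 27, 33, 34]
Append remaining from right: [40]. Merged: [1, 4, 5, 6, 10, 15, 16, 27, 33, 34, 40]

Final merged array: [1, 4, 5, 6, 10, 15, 16, 27, 33, 34, 40]
Total comparisons: 10

The merged array is [1, 4, 5, 6, 10, 15, 16, 27, 33, 34, 40], requiring 10 comparisons. The merge step runs in O(n) time where n is the total number of elements.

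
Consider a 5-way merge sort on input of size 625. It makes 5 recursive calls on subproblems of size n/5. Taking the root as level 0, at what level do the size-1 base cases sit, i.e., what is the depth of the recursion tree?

For divide and conquer with division factor 5:

Problem sizes at each level:
Level 0: 625
Level 1: 125
Level 2: 25
Level 3: 5
Level 4: 1

The root is level 0 and the size-1 base case is level 4 (the tree spans levels 0 through 4, i.e. 5 levels counting the root), so the depth is the number of divisions: log_5(625) = 4

The recursion tree depth is log_5(625) = 4. At each level, the problem size is divided by 5, so it takes 4 divisions to reduce to a base case of size 1. The algorithm makes 5 recursive calls at each level.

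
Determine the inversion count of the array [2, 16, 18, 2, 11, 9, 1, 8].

Finding inversions in [2, 16, 18, 2, 11, 9, 1, 8]:

(0, 6): arr[0]=2 > arr[6]=1
(1, 3): arr[1]=16 > arr[3]=2
(1, 4): arr[1]=16 > arr[4]=11
(1, 5): arr[1]=16 > arr[5]=9
(1, 6): arr[1]=16 > arr[6]=1
(1, 7): arr[1]=16 > arr[7]=8
(2, 3): arr[2]=18 > arr[3]=2
(2, 4): arr[2]=18 > arr[4]=11
(2, 5): arr[2]=18 > arr[5]=9
(2, 6): arr[2]=18 > arr[6]=1
(2, 7): arr[2]=18 > arr[7]=8
(3, 6): arr[3]=2 > arr[6]=1
(4, 5): arr[4]=11 > arr[5]=9
(4, 6): arr[4]=11 > arr[6]=1
(4, 7): arr[4]=11 > arr[7]=8
(5, 6): arr[5]=9 > arr[6]=1
(5, 7): arr[5]=9 > arr[7]=8

Total inversions: 17

The array has 17 inversion(s): (0,6), (1,3), (1,4), (1,5), (1,6), (1,7), (2,3), (2,4), (2,5), (2,6), (2,7), (3,6), (4,5), (4,6), (4,7), (5,6), (5,7). Each pair (i,j) satisfies i < j and arr[i] > arr[j].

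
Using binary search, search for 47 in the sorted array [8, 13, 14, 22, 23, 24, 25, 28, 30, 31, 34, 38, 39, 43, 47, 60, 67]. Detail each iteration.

Binary search for 47 in [8, 13, 14, 22, 23, 24, 25, 28, 30, 31, 34, 38, 39, 43, 47, 60, 67]:

lo=0, hi=16, mid=8, arr[mid]=30 -> 30 < 47, search right half
lo=9, hi=16, mid=12, arr[mid]=39 -> 39 < 47, search right half
lo=13, hi=16, mid=14, arr[mid]=47 -> Found target at index 14!

Binary search finds 47 at index 14 after 3 comparisons. The search repeatedly halves the search space by comparing with the middle element.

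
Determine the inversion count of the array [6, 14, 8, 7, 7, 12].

Finding inversions in [6, 14, 8, 7, 7, 12]:

(1, 2): arr[1]=14 > arr[2]=8
(1, 3): arr[1]=14 > arr[3]=7
(1, 4): arr[1]=14 > arr[4]=7
(1, 5): arr[1]=14 > arr[5]=12
(2, 3): arr[2]=8 > arr[3]=7
(2, 4): arr[2]=8 > arr[4]=7

Total inversions: 6

The array has 6 inversion(s): (1,2), (1,3), (1,4), (1,5), (2,3), (2,4). Each pair (i,j) satisfies i < j and arr[i] > arr[j].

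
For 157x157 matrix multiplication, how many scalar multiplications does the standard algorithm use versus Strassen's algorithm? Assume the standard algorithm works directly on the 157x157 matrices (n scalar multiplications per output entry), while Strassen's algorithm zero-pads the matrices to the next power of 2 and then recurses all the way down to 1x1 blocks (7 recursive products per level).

Matrix multiplication for 157x157 matrices:

Strassen's algorithm requires power-of-2 dimensions. Pad 157x157 to 256x256 (next power of 2).

Standard algorithm: 157^3 = 3869893 multiplications
Strassen's algorithm: 7^(log2(256)) = 7^8 = 5764801 multiplications
Difference: 3869893 - 5764801 = -1894908 (Strassen uses MORE here due to padding overhead — for small or just-over-power-of-2 n, padding can outweigh the per-level savings)

Standard: 3869893 multiplications (157^3). Strassen: 5764801 multiplications (7^8, after padding to 256x256). Strassen reduces 8 recursive multiplications to 7 at each level.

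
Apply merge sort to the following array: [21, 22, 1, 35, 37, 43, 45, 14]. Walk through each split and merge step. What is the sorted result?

Merge sort trace:

Split: [21, 22, 1, 35, 37, 43, 45, 14] -> [21, 22, 1, 35] and [37, 43, 45, 14]
  Split: [21, 22, 1, 35] -> [21, 22] and [1, 35]
    Split: [21, 22] -> [21] and [22]
    Merge: [21] + [22] -> [21, 22]
    Split: [1, 35] -> [1] and [35]
    Merge: [1] + [35] -> [1, 35]
  Merge: [21, 22] + [1, 35] -> [1, 21, 22, 35]
  Split: [37, 43, 45, 14] -> [37, 43] and [45, 14]
    Split: [37, 43] -> [37] and [43]
    Merge: [37] + [43] -> [37, 43]
    Split: [45, 14] -> [45] and [14]
    Merge: [45] + [14] -> [14, 45]
  Merge: [37, 43] + [14, 45] -> [14, 37, 43, 45]
Merge: [1, 21, 22, 35] + [14, 37, 43, 45] -> [1, 14, 21, 22, 35, 37, 43, 45]

Final sorted array: [1, 14, 21, 22, 35, 37, 43, 45]

The merge sort proceeds by recursively splitting the array and merging sorted halves.
After all merges, the sorted array is [1, 14, 21, 22, 35, 37, 43, 45].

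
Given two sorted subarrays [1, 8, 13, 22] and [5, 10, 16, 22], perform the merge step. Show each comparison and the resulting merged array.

Merging process:

Compare 1 vs 5: take 1 from left. Merged: [1]
Compare 8 vs 5: take 5 from right. Merged: [1, 5]
Compare 8 vs 10: take 8 from left. Merged: [1, 5, 8]
Compare 13 vs 10: take 10 from right. Merged: [1, 5, 8, 10]
Compare 13 vs 16: take 13 from left. Merged: [1, 5, 8, 10, 13]
Compare 22 vs 16: take 16 from right. Merged: [1, 5, 8, 10, 13, 16]
Compare 22 vs 22: take 22 from left. Merged: [1, 5, 8, 10, 13, 16, 22]
Append remaining from right: [22]. Merged: [1, 5, 8, 10, 13, 16, 22, 22]

Final merged array: [1, 5, 8, 10, 13, 16, 22, 22]
Total comparisons: 7

The merged array is [1, 5, 8, 10, 13, 16, 22, 22], requiring 7 comparisons. The merge step runs in O(n) time where n is the total number of elements.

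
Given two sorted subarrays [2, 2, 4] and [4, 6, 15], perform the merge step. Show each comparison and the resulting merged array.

Merging process:

Compare 2 vs 4: take 2 from left. Merged: [2]
Compare 2 vs 4: take 2 from left. Merged: [2, 2]
Compare 4 vs 4: take 4 from left. Merged: [2, 2, 4]
Append remaining from right: [4, 6, 15]. Merged: [2, 2, 4, 4, 6, 15]

Final merged array: [2, 2, 4, 4, 6, 15]
Total comparisons: 3

The merged array is [2, 2, 4, 4, 6, 15], requiring 3 comparisons. The merge step runs in O(n) time where n is the total number of elements.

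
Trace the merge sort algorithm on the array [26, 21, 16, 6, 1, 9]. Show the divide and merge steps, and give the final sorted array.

Merge sort trace:

Split: [26, 21, 16, 6, 1, 9] -> [26, 21, 16] and [6, 1, 9]
  Split: [26, 21, 16] -> [26] and [21, 16]
    Split: [21, 16] -> [21] and [16]
    Merge: [21] + [16] -> [16, 21]
  Merge: [26] + [16, 21] -> [16, 21, 26]
  Split: [6, 1, 9] -> [6] and [1, 9]
    Split: [1, 9] -> [1] and [9]
    Merge: [1] + [9] -> [1, 9]
  Merge: [6] + [1, 9] -> [1, 6, 9]
Merge: [16, 21, 26] + [1, 6, 9] -> [1, 6, 9, 16, 21, 26]

Final sorted array: [1, 6, 9, 16, 21, 26]

The merge sort proceeds by recursively splitting the array and merging sorted halves.
After all merges, the sorted array is [1, 6, 9, 16, 21, 26].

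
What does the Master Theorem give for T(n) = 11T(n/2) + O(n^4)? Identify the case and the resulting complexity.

Master Theorem for T(n) = 11T(n/2) + O(n^4):

a = 11, b = 2, c = 4
log_b(a) = log_2(11) = 3.4594

Case 3: c = 4 > log_2(11) = 3.4594
T(n) = O(n^4) = O(n^4)

For T(n) = 11T(n/2) + O(n^4): log_2(11) = 3.4594. This is Case 3 of the Master Theorem (c > log_b(a), work dominated by root), giving O(n^4).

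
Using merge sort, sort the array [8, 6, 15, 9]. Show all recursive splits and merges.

Merge sort trace:

Split: [8, 6, 15, 9] -> [8, 6] and [15, 9]
  Split: [8, 6] -> [8] and [6]
  Merge: [8] + [6] -> [6, 8]
  Split: [15, 9] -> [15] and [9]
  Merge: [15] + [9] -> [9, 15]
Merge: [6, 8] + [9, 15] -> [6, 8, 9, 15]

Final sorted array: [6, 8, 9, 15]

The merge sort proceeds by recursively splitting the array and merging sorted halves.
After all merges, the sorted array is [6, 8, 9, 15].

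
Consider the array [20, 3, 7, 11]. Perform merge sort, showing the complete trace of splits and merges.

Merge sort trace:

Split: [20, 3, 7, 11] -> [20, 3] and [7, 11]
  Split: [20, 3] -> [20] and [3]
  Merge: [20] + [3] -> [3, 20]
  Split: [7, 11] -> [7] and [11]
  Merge: [7] + [11] -> [7, 11]
Merge: [3, 20] + [7, 11] -> [3, 7, 11, 20]

Final sorted array: [3, 7, 11, 20]

The merge sort proceeds by recursively splitting the array and merging sorted halves.
After all merges, the sorted array is [3, 7, 11, 20].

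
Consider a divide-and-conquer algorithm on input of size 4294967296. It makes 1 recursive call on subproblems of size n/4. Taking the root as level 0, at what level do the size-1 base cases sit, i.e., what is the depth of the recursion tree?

For divide and conquer with division factor 4:

Problem sizes at each level:
Level 0: 4294967296
Level 1: 1073741824
Level 2: 268435456
Level 3: 67108864
Level 4: 16777216
Level 5: 4194304
Level 6: 1048576
Level 7: 262144
Level 8: 65536
Level 9: 16384
Level 10: 4096
Level 11: 1024
Level 12: 256
Level 13: 64
Level 14: 16
Level 15: 4
Level 16: 1

The root is level 0 and the size-1 base case is level 16 (the tree spans levels 0 through 16, i.e. 17 levels counting the root), so the depth is the number of divisions: log_4(4294967296) = 16

The recursion tree depth is log_4(4294967296) = 16. At each level, the problem size is divided by 4, so it takes 16 divisions to reduce to a base case of size 1. The algorithm makes 1 recursive call at each level.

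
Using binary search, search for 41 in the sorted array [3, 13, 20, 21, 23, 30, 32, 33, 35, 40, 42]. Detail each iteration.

Binary search for 41 in [3, 13, 20, 21, 23, 30, 32, 33, 35, 40, 42]:

lo=0, hi=10, mid=5, arr[mid]=30 -> 30 < 41, search right half
lo=6, hi=10, mid=8, arr[mid]=35 -> 35 < 41, search right half
lo=9, hi=10, mid=9, arr[mid]=40 -> 40 < 41, search right half
lo=10, hi=10, mid=10, arr[mid]=42 -> 42 > 41, search left half
lo=10 > hi=9, target 41 not found

Binary search determines that 41 is not in the array after 4 comparisons. The search space was exhausted without finding the target.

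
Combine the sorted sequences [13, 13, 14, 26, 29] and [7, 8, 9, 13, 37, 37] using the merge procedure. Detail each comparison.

Merging process:

Compare 13 vs 7: take 7 from right. Merged: [7]
Compare 13 vs 8: take 8 from right. Merged: [7, 8]
Compare 13 vs 9: take 9 from right. Merged: [7, 8, 9]
Compare 13 vs 13: take 13 from left. Merged: [7, 8, 9, 13]
Compare 13 vs 13: take 13 from left. Merged: [7, 8, 9, 13, 13]
Compare 14 vs 13: take 13 from right. Merged: [7, 8, 9, 13, 13, 13]
Compare 14 vs 37: take 14 from left. Merged: [7, 8, 9, 13, 13, 13, 14]
Compare 26 vs 37: take 26 from left. Merged: [7, 8, 9, 13, 13, 13, 14, 26]
Compare 29 vs 37: take 29 from left. Merged: [7, 8, 9, 13, 13, 13, 14, 26, 29]
Append remaining from right: [37, 37]. Merged: [7, 8, 9, 13, 13, 13, 14, 26, 29, 37, 37]

Final merged array: [7, 8, 9, 13, 13, 13, 14, 26, 29, 37, 37]
Total comparisons: 9

The merged array is [7, 8, 9, 13, 13, 13, 14, 26, 29, 37, 37], requiring 9 comparisons. The merge step runs in O(n) time where n is the total number of elements.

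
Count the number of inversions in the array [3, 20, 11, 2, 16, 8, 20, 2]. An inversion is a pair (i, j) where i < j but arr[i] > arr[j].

Finding inversions in [3, 20, 11, 2, 16, 8, 20, 2]:

(0, 3): arr[0]=3 > arr[3]=2
(0, 7): arr[0]=3 > arr[7]=2
(1, 2): arr[1]=20 > arr[2]=11
(1, 3): arr[1]=20 > arr[3]=2
(1, 4): arr[1]=20 > arr[4]=16
(1, 5): arr[1]=20 > arr[5]=8
(1, 7): arr[1]=20 > arr[7]=2
(2, 3): arr[2]=11 > arr[3]=2
(2, 5): arr[2]=11 > arr[5]=8
(2, 7): arr[2]=11 > arr[7]=2
(4, 5): arr[4]=16 > arr[5]=8
(4, 7): arr[4]=16 > arr[7]=2
(5, 7): arr[5]=8 > arr[7]=2
(6, 7): arr[6]=20 > arr[7]=2

Total inversions: 14

The array has 14 inversion(s): (0,3), (0,7), (1,2), (1,3), (1,4), (1,5), (1,7), (2,3), (2,5), (2,7), (4,5), (4,7), (5,7), (6,7). Each pair (i,j) satisfies i < j and arr[i] > arr[j].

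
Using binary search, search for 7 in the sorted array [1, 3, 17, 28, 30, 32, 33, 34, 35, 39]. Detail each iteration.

Binary search for 7 in [1, 3, 17, 28, 30, 32, 33, 34, 35, 39]:

lo=0, hi=9, mid=4, arr[mid]=30 -> 30 > 7, search left half
lo=0, hi=3, mid=1, arr[mid]=3 -> 3 < 7, search right half
lo=2, hi=3, mid=2, arr[mid]=17 -> 17 > 7, search left half
lo=2 > hi=1, target 7 not found

Binary search determines that 7 is not in the array after 3 comparisons. The search space was exhausted without finding the target.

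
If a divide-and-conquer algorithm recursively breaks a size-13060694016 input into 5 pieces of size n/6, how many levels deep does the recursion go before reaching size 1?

For divide and conquer with division factor 6:

Problem sizes at each level:
Level 0: 13060694016
Level 1: 2176782336
Level 2: 362797056
Level 3: 60466176
Level 4: 10077696
Level 5: 1679616
Level 6: 279936
Level 7: 46656
Level 8: 7776
Level 9: 1296
Level 10: 216
Level 11: 36
Level 12: 6
Level 13: 1

The root is level 0 and the size-1 base case is level 13 (the tree spans levels 0 through 13, i.e. 14 levels counting the root), so the depth is the number of divisions: log_6(13060694016) = 13

The recursion tree depth is log_6(13060694016) = 13. At each level, the problem size is divided by 6, so it takes 13 divisions to reduce to a base case of size 1. The algorithm makes 5 recursive calls at each level.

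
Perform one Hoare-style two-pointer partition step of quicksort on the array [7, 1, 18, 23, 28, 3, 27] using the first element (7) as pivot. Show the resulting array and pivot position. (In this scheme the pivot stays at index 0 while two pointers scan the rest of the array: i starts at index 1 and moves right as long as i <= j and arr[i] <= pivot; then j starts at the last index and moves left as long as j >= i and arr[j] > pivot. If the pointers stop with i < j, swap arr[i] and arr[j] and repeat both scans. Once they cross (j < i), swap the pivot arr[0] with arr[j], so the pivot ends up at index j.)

Hoare-style two-pointer partition with pivot = 7:

Initial array: [7, 1, 18, 23, 28, 3, 27]

Pointers start at i = 1, j = 6.
i stops at index 2 (arr[2]=18 > 7), j stops at index 5 (arr[5]=3 <= 7): swap arr[2] and arr[5], array becomes [7, 1, 3, 23, 28, 18, 27]
i ends at 3, j ends at 2: the pointers have crossed (j < i), so scanning stops.

Swap pivot arr[0] with arr[2] to place pivot at position 2: [3, 1, 7, 23, 28, 18, 27]
Pivot position: 2

After partitioning with pivot 7, the array becomes [3, 1, 7, 23, 28, 18, 27]. The pivot is placed at index 2. All elements to the left of the pivot are <= 7, and all elements to the right are > 7.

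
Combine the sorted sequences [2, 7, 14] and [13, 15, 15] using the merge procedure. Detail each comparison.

Merging process:

Compare 2 vs 13: take 2 from left. Merged: [2]
Compare 7 vs 13: take 7 from left. Merged: [2, 7]
Compare 14 vs 13: take 13 from right. Merged: [2, 7, 13]
Compare 14 vs 15: take 14 from left. Merged: [2, 7, 13, 14]
Append remaining from right: [15, 15]. Merged: [2, 7, 13, 14, 15, 15]

Final merged array: [2, 7, 13, 14, 15, 15]
Total comparisons: 4

The merged array is [2, 7, 13, 14, 15, 15], requiring 4 comparisons. The merge step runs in O(n) time where n is the total number of elements.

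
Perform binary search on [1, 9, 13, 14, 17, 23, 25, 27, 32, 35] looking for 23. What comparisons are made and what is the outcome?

Binary search for 23 in [1, 9, 13, 14, 17, 23, 25, 27, 32, 35]:

lo=0, hi=9, mid=4, arr[mid]=17 -> 17 < 23, search right half
lo=5, hi=9, mid=7, arr[mid]=27 -> 27 > 23, search left half
lo=5, hi=6, mid=5, arr[mid]=23 -> Found target at index 5!

Binary search finds 23 at index 5 after 3 comparisons. The search repeatedly halves the search space by comparing with the middle element.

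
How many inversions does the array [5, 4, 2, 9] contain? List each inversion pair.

Finding inversions in [5, 4, 2, 9]:

(0, 1): arr[0]=5 > arr[1]=4
(0, 2): arr[0]=5 > arr[2]=2
(1, 2): arr[1]=4 > arr[2]=2

Total inversions: 3

The array has 3 inversion(s): (0,1), (0,2), (1,2). Each pair (i,j) satisfies i < j and arr[i] > arr[j].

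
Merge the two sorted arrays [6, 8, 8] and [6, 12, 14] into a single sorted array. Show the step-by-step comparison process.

Merging process:

Compare 6 vs 6: take 6 from left. Merged: [6]
Compare 8 vs 6: take 6 from right. Merged: [6, 6]
Compare 8 vs 12: take 8 from left. Merged: [6, 6, 8]
Compare 8 vs 12: take 8 from left. Merged: [6, 6, 8, 8]
Append remaining from right: [12, 14]. Merged: [6, 6, 8, 8, 12, 14]

Final merged array: [6, 6, 8, 8, 12, 14]
Total comparisons: 4

The merged array is [6, 6, 8, 8, 12, 14], requiring 4 comparisons. The merge step runs in O(n) time where n is the total number of elements.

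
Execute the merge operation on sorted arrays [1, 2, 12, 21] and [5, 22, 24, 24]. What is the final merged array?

Merging process:

Compare 1 vs 5: take 1 from left. Merged: [1]
Compare 2 vs 5: take 2 from left. Merged: [1, 2]
Compare 12 vs 5: take 5 from right. Merged: [1, 2, 5]
Compare 12 vs 22: take 12 from left. Merged: [1, 2, 5, 12]
Compare 21 vs 22: take 21 from left. Merged: [1, 2, 5, 12, 21]
Append remaining from right: [22, 24, 24]. Merged: [1, 2, 5, 12, 21, 22, 24, 24]

Final merged array: [1, 2, 5, 12, 21, 22, 24, 24]
Total comparisons: 5

The merged array is [1, 2, 5, 12, 21, 22, 24, 24], requiring 5 comparisons. The merge step runs in O(n) time where n is the total number of elements.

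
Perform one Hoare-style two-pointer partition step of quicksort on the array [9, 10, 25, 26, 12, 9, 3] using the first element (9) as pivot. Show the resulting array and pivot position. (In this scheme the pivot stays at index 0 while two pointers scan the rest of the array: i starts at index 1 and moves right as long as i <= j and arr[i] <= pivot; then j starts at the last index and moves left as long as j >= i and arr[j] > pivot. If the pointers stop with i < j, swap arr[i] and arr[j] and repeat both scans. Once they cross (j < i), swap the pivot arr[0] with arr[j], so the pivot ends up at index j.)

Hoare-style two-pointer partition with pivot = 9:

Initial array: [9, 10, 25, 26, 12, 9, 3]

Pointers start at i = 1, j = 6.
i stops at index 1 (arr[1]=10 > 9), j stops at index 6 (arr[6]=3 <= 9): swap arr[1] and arr[6], array becomes [9, 3, 25, 26, 12, 9, 10]
i stops at index 2 (arr[2]=25 > 9), j stops at index 5 (arr[5]=9 <= 9): swap arr[2] and arr[5], array becomes [9, 3, 9, 26, 12, 25, 10]
i ends at 3, j ends at 2: the pointers have crossed (j < i), so scanning stops.

Swap pivot arr[0] with arr[2] to place pivot at position 2: [9, 3, 9, 26, 12, 25, 10]
Pivot position: 2

After partitioning with pivot 9, the array becomes [9, 3, 9, 26, 12, 25, 10]. The pivot is placed at index 2. All elements to the left of the pivot are <= 9, and all elements to the right are > 9.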